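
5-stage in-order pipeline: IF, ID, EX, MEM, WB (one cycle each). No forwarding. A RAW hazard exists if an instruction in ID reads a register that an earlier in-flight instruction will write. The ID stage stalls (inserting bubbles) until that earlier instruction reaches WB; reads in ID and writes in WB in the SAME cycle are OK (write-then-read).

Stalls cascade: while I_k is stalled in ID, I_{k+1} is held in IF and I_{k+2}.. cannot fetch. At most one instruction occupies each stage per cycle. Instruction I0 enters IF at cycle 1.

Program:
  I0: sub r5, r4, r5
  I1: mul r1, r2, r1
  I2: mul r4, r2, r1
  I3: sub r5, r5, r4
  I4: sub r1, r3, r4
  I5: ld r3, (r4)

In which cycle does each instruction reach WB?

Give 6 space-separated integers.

I0 sub r5 <- r4,r5: IF@1 ID@2 stall=0 (-) EX@3 MEM@4 WB@5
I1 mul r1 <- r2,r1: IF@2 ID@3 stall=0 (-) EX@4 MEM@5 WB@6
I2 mul r4 <- r2,r1: IF@3 ID@4 stall=2 (RAW on I1.r1 (WB@6)) EX@7 MEM@8 WB@9
I3 sub r5 <- r5,r4: IF@4 ID@7 stall=2 (RAW on I2.r4 (WB@9)) EX@10 MEM@11 WB@12
I4 sub r1 <- r3,r4: IF@7 ID@10 stall=0 (-) EX@11 MEM@12 WB@13
I5 ld r3 <- r4: IF@10 ID@11 stall=0 (-) EX@12 MEM@13 WB@14

Answer: 5 6 9 12 13 14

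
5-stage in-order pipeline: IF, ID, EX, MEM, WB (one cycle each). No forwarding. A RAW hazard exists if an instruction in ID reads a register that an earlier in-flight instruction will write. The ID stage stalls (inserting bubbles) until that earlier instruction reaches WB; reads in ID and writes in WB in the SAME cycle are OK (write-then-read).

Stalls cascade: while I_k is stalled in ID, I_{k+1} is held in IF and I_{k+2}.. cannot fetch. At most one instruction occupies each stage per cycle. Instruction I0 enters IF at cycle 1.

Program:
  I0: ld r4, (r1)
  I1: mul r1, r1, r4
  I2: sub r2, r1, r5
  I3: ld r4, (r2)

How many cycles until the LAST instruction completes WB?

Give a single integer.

I0 ld r4 <- r1: IF@1 ID@2 stall=0 (-) EX@3 MEM@4 WB@5
I1 mul r1 <- r1,r4: IF@2 ID@3 stall=2 (RAW on I0.r4 (WB@5)) EX@6 MEM@7 WB@8
I2 sub r2 <- r1,r5: IF@3 ID@6 stall=2 (RAW on I1.r1 (WB@8)) EX@9 MEM@10 WB@11
I3 ld r4 <- r2: IF@6 ID@9 stall=2 (RAW on I2.r2 (WB@11)) EX@12 MEM@13 WB@14

Answer: 14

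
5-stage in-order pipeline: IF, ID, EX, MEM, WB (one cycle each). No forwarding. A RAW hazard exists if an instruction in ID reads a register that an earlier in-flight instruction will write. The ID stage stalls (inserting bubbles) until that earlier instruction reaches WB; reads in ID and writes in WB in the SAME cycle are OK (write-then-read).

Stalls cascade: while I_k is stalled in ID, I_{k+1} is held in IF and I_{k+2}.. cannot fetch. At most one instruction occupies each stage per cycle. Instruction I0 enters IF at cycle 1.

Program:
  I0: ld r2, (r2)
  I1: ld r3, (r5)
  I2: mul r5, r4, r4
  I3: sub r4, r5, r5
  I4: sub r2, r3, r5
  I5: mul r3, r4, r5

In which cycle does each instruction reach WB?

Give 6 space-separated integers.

I0 ld r2 <- r2: IF@1 ID@2 stall=0 (-) EX@3 MEM@4 WB@5
I1 ld r3 <- r5: IF@2 ID@3 stall=0 (-) EX@4 MEM@5 WB@6
I2 mul r5 <- r4,r4: IF@3 ID@4 stall=0 (-) EX@5 MEM@6 WB@7
I3 sub r4 <- r5,r5: IF@4 ID@5 stall=2 (RAW on I2.r5 (WB@7)) EX@8 MEM@9 WB@10
I4 sub r2 <- r3,r5: IF@5 ID@8 stall=0 (-) EX@9 MEM@10 WB@11
I5 mul r3 <- r4,r5: IF@8 ID@9 stall=1 (RAW on I3.r4 (WB@10)) EX@11 MEM@12 WB@13

Answer: 5 6 7 10 11 13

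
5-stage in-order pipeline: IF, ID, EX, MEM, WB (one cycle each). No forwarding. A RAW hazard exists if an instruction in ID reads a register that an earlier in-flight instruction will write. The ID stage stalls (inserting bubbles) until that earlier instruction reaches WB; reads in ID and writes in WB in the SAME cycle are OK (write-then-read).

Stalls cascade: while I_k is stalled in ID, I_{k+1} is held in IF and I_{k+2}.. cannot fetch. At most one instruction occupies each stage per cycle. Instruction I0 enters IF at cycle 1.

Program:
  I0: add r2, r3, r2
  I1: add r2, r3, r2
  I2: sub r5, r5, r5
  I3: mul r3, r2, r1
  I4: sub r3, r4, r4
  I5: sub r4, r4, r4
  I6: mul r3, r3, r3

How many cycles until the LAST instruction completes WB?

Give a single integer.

I0 add r2 <- r3,r2: IF@1 ID@2 stall=0 (-) EX@3 MEM@4 WB@5
I1 add r2 <- r3,r2: IF@2 ID@3 stall=2 (RAW on I0.r2 (WB@5)) EX@6 MEM@7 WB@8
I2 sub r5 <- r5,r5: IF@3 ID@6 stall=0 (-) EX@7 MEM@8 WB@9
I3 mul r3 <- r2,r1: IF@6 ID@7 stall=1 (RAW on I1.r2 (WB@8)) EX@9 MEM@10 WB@11
I4 sub r3 <- r4,r4: IF@7 ID@9 stall=0 (-) EX@10 MEM@11 WB@12
I5 sub r4 <- r4,r4: IF@9 ID@10 stall=0 (-) EX@11 MEM@12 WB@13
I6 mul r3 <- r3,r3: IF@10 ID@11 stall=1 (RAW on I4.r3 (WB@12)) EX@13 MEM@14 WB@15

Answer: 15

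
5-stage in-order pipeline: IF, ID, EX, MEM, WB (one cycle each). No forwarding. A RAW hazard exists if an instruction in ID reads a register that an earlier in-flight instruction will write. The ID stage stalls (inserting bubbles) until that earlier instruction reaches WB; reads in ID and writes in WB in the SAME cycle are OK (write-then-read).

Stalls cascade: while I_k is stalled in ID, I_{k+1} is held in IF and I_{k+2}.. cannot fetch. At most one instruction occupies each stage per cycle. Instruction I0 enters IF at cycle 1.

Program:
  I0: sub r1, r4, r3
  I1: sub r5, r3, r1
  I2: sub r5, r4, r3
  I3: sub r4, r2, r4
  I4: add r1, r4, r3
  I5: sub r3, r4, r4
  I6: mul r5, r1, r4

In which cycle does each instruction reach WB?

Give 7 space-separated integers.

Answer: 5 8 9 10 13 14 16

Derivation:
I0 sub r1 <- r4,r3: IF@1 ID@2 stall=0 (-) EX@3 MEM@4 WB@5
I1 sub r5 <- r3,r1: IF@2 ID@3 stall=2 (RAW on I0.r1 (WB@5)) EX@6 MEM@7 WB@8
I2 sub r5 <- r4,r3: IF@3 ID@6 stall=0 (-) EX@7 MEM@8 WB@9
I3 sub r4 <- r2,r4: IF@6 ID@7 stall=0 (-) EX@8 MEM@9 WB@10
I4 add r1 <- r4,r3: IF@7 ID@8 stall=2 (RAW on I3.r4 (WB@10)) EX@11 MEM@12 WB@13
I5 sub r3 <- r4,r4: IF@8 ID@11 stall=0 (-) EX@12 MEM@13 WB@14
I6 mul r5 <- r1,r4: IF@11 ID@12 stall=1 (RAW on I4.r1 (WB@13)) EX@14 MEM@15 WB@16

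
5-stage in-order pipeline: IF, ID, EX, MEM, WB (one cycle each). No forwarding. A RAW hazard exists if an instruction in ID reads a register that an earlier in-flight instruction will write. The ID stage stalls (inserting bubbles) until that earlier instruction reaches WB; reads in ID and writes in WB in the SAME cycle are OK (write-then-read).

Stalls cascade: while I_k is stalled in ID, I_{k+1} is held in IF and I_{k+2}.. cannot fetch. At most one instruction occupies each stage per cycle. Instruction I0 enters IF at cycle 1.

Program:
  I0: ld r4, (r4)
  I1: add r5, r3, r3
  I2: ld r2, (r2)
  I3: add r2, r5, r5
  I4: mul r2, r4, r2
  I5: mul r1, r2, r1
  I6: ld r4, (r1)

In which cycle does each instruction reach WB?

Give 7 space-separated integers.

I0 ld r4 <- r4: IF@1 ID@2 stall=0 (-) EX@3 MEM@4 WB@5
I1 add r5 <- r3,r3: IF@2 ID@3 stall=0 (-) EX@4 MEM@5 WB@6
I2 ld r2 <- r2: IF@3 ID@4 stall=0 (-) EX@5 MEM@6 WB@7
I3 add r2 <- r5,r5: IF@4 ID@5 stall=1 (RAW on I1.r5 (WB@6)) EX@7 MEM@8 WB@9
I4 mul r2 <- r4,r2: IF@5 ID@7 stall=2 (RAW on I3.r2 (WB@9)) EX@10 MEM@11 WB@12
I5 mul r1 <- r2,r1: IF@7 ID@10 stall=2 (RAW on I4.r2 (WB@12)) EX@13 MEM@14 WB@15
I6 ld r4 <- r1: IF@10 ID@13 stall=2 (RAW on I5.r1 (WB@15)) EX@16 MEM@17 WB@18

Answer: 5 6 7 9 12 15 18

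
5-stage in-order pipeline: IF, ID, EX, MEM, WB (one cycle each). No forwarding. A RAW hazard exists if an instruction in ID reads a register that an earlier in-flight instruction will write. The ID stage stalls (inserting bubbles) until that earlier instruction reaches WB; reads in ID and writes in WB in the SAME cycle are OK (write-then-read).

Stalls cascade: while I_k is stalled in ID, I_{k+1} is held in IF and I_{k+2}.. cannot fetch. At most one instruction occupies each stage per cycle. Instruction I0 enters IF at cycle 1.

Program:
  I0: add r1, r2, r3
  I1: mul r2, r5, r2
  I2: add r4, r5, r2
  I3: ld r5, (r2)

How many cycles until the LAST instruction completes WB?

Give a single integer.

I0 add r1 <- r2,r3: IF@1 ID@2 stall=0 (-) EX@3 MEM@4 WB@5
I1 mul r2 <- r5,r2: IF@2 ID@3 stall=0 (-) EX@4 MEM@5 WB@6
I2 add r4 <- r5,r2: IF@3 ID@4 stall=2 (RAW on I1.r2 (WB@6)) EX@7 MEM@8 WB@9
I3 ld r5 <- r2: IF@4 ID@7 stall=0 (-) EX@8 MEM@9 WB@10

Answer: 10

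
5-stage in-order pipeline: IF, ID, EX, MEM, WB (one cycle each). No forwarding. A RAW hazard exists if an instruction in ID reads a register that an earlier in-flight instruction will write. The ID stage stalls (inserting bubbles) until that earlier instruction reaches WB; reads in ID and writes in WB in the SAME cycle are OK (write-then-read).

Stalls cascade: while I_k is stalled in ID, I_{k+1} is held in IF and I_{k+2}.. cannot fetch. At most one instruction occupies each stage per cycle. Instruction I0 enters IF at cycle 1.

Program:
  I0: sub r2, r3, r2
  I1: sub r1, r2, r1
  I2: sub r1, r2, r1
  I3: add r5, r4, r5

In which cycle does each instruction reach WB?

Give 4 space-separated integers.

Answer: 5 8 11 12

Derivation:
I0 sub r2 <- r3,r2: IF@1 ID@2 stall=0 (-) EX@3 MEM@4 WB@5
I1 sub r1 <- r2,r1: IF@2 ID@3 stall=2 (RAW on I0.r2 (WB@5)) EX@6 MEM@7 WB@8
I2 sub r1 <- r2,r1: IF@3 ID@6 stall=2 (RAW on I1.r1 (WB@8)) EX@9 MEM@10 WB@11
I3 add r5 <- r4,r5: IF@6 ID@9 stall=0 (-) EX@10 MEM@11 WB@12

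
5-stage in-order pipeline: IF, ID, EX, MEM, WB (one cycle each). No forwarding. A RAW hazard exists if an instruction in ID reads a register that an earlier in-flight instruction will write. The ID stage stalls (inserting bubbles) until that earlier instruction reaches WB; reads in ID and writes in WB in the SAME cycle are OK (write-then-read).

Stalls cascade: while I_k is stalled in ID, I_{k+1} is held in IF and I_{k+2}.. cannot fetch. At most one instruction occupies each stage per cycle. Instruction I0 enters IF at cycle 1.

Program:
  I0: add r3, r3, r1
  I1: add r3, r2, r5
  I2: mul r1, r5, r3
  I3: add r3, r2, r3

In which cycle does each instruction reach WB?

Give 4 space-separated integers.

Answer: 5 6 9 10

Derivation:
I0 add r3 <- r3,r1: IF@1 ID@2 stall=0 (-) EX@3 MEM@4 WB@5
I1 add r3 <- r2,r5: IF@2 ID@3 stall=0 (-) EX@4 MEM@5 WB@6
I2 mul r1 <- r5,r3: IF@3 ID@4 stall=2 (RAW on I1.r3 (WB@6)) EX@7 MEM@8 WB@9
I3 add r3 <- r2,r3: IF@4 ID@7 stall=0 (-) EX@8 MEM@9 WB@10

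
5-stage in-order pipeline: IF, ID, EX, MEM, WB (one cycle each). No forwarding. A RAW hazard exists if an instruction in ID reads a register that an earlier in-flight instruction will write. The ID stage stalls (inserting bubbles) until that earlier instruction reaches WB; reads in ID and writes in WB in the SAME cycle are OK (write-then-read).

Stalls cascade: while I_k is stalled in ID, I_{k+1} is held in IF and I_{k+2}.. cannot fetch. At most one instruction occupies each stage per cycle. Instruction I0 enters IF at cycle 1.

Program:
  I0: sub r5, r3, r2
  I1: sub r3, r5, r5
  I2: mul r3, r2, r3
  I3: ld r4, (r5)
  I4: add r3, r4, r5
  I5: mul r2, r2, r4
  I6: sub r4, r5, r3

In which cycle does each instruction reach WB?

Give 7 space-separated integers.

Answer: 5 8 11 12 15 16 18

Derivation:
I0 sub r5 <- r3,r2: IF@1 ID@2 stall=0 (-) EX@3 MEM@4 WB@5
I1 sub r3 <- r5,r5: IF@2 ID@3 stall=2 (RAW on I0.r5 (WB@5)) EX@6 MEM@7 WB@8
I2 mul r3 <- r2,r3: IF@3 ID@6 stall=2 (RAW on I1.r3 (WB@8)) EX@9 MEM@10 WB@11
I3 ld r4 <- r5: IF@6 ID@9 stall=0 (-) EX@10 MEM@11 WB@12
I4 add r3 <- r4,r5: IF@9 ID@10 stall=2 (RAW on I3.r4 (WB@12)) EX@13 MEM@14 WB@15
I5 mul r2 <- r2,r4: IF@10 ID@13 stall=0 (-) EX@14 MEM@15 WB@16
I6 sub r4 <- r5,r3: IF@13 ID@14 stall=1 (RAW on I4.r3 (WB@15)) EX@16 MEM@17 WB@18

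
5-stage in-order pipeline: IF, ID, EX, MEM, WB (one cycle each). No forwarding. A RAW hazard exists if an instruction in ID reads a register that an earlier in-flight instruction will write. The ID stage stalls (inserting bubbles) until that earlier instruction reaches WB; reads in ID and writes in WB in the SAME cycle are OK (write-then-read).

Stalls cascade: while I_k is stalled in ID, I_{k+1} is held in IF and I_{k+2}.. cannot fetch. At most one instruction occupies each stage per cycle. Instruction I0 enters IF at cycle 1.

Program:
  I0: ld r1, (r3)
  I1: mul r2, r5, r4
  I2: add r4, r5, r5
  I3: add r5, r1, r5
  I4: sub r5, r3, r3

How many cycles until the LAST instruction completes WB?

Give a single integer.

I0 ld r1 <- r3: IF@1 ID@2 stall=0 (-) EX@3 MEM@4 WB@5
I1 mul r2 <- r5,r4: IF@2 ID@3 stall=0 (-) EX@4 MEM@5 WB@6
I2 add r4 <- r5,r5: IF@3 ID@4 stall=0 (-) EX@5 MEM@6 WB@7
I3 add r5 <- r1,r5: IF@4 ID@5 stall=0 (-) EX@6 MEM@7 WB@8
I4 sub r5 <- r3,r3: IF@5 ID@6 stall=0 (-) EX@7 MEM@8 WB@9

Answer: 9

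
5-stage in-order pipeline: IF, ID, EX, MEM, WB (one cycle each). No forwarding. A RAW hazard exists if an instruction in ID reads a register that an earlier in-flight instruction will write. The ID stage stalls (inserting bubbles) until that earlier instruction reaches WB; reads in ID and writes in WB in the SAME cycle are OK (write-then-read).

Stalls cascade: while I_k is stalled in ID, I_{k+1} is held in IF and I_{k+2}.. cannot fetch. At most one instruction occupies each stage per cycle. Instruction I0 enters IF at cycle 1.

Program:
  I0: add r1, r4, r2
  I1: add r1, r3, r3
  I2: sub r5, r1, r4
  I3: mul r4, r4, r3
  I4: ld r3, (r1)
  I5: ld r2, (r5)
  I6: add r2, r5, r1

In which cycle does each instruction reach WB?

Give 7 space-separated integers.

I0 add r1 <- r4,r2: IF@1 ID@2 stall=0 (-) EX@3 MEM@4 WB@5
I1 add r1 <- r3,r3: IF@2 ID@3 stall=0 (-) EX@4 MEM@5 WB@6
I2 sub r5 <- r1,r4: IF@3 ID@4 stall=2 (RAW on I1.r1 (WB@6)) EX@7 MEM@8 WB@9
I3 mul r4 <- r4,r3: IF@4 ID@7 stall=0 (-) EX@8 MEM@9 WB@10
I4 ld r3 <- r1: IF@7 ID@8 stall=0 (-) EX@9 MEM@10 WB@11
I5 ld r2 <- r5: IF@8 ID@9 stall=0 (-) EX@10 MEM@11 WB@12
I6 add r2 <- r5,r1: IF@9 ID@10 stall=0 (-) EX@11 MEM@12 WB@13

Answer: 5 6 9 10 11 12 13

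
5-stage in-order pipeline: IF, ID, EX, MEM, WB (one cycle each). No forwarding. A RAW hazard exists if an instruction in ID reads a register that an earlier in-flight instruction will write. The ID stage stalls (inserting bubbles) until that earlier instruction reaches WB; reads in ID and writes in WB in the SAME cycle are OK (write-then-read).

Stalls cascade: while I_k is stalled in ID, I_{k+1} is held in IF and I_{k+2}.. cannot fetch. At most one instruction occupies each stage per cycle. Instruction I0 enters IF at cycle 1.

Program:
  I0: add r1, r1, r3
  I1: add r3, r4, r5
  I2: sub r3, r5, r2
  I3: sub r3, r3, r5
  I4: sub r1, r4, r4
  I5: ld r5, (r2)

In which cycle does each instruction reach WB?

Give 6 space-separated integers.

Answer: 5 6 7 10 11 12

Derivation:
I0 add r1 <- r1,r3: IF@1 ID@2 stall=0 (-) EX@3 MEM@4 WB@5
I1 add r3 <- r4,r5: IF@2 ID@3 stall=0 (-) EX@4 MEM@5 WB@6
I2 sub r3 <- r5,r2: IF@3 ID@4 stall=0 (-) EX@5 MEM@6 WB@7
I3 sub r3 <- r3,r5: IF@4 ID@5 stall=2 (RAW on I2.r3 (WB@7)) EX@8 MEM@9 WB@10
I4 sub r1 <- r4,r4: IF@5 ID@8 stall=0 (-) EX@9 MEM@10 WB@11
I5 ld r5 <- r2: IF@8 ID@9 stall=0 (-) EX@10 MEM@11 WB@12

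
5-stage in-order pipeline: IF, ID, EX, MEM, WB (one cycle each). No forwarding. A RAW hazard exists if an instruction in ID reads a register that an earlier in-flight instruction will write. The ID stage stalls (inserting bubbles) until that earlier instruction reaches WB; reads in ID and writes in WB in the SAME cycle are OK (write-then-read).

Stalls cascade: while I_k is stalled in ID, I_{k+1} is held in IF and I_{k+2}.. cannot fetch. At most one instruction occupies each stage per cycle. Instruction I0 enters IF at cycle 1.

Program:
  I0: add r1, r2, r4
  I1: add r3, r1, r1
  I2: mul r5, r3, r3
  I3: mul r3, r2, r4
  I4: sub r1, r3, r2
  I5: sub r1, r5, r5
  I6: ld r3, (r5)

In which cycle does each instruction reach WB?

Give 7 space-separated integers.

Answer: 5 8 11 12 15 16 17

Derivation:
I0 add r1 <- r2,r4: IF@1 ID@2 stall=0 (-) EX@3 MEM@4 WB@5
I1 add r3 <- r1,r1: IF@2 ID@3 stall=2 (RAW on I0.r1 (WB@5)) EX@6 MEM@7 WB@8
I2 mul r5 <- r3,r3: IF@3 ID@6 stall=2 (RAW on I1.r3 (WB@8)) EX@9 MEM@10 WB@11
I3 mul r3 <- r2,r4: IF@6 ID@9 stall=0 (-) EX@10 MEM@11 WB@12
I4 sub r1 <- r3,r2: IF@9 ID@10 stall=2 (RAW on I3.r3 (WB@12)) EX@13 MEM@14 WB@15
I5 sub r1 <- r5,r5: IF@10 ID@13 stall=0 (-) EX@14 MEM@15 WB@16
I6 ld r3 <- r5: IF@13 ID@14 stall=0 (-) EX@15 MEM@16 WB@17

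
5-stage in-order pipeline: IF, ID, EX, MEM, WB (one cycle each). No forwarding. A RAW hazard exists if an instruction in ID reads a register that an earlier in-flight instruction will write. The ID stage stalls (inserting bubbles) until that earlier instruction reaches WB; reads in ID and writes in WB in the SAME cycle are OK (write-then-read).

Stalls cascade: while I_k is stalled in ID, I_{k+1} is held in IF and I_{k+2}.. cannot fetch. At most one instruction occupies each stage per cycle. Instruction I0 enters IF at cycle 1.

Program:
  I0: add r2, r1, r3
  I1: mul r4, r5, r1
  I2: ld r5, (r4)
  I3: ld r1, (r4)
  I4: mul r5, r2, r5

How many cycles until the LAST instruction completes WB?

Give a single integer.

I0 add r2 <- r1,r3: IF@1 ID@2 stall=0 (-) EX@3 MEM@4 WB@5
I1 mul r4 <- r5,r1: IF@2 ID@3 stall=0 (-) EX@4 MEM@5 WB@6
I2 ld r5 <- r4: IF@3 ID@4 stall=2 (RAW on I1.r4 (WB@6)) EX@7 MEM@8 WB@9
I3 ld r1 <- r4: IF@4 ID@7 stall=0 (-) EX@8 MEM@9 WB@10
I4 mul r5 <- r2,r5: IF@7 ID@8 stall=1 (RAW on I2.r5 (WB@9)) EX@10 MEM@11 WB@12

Answer: 12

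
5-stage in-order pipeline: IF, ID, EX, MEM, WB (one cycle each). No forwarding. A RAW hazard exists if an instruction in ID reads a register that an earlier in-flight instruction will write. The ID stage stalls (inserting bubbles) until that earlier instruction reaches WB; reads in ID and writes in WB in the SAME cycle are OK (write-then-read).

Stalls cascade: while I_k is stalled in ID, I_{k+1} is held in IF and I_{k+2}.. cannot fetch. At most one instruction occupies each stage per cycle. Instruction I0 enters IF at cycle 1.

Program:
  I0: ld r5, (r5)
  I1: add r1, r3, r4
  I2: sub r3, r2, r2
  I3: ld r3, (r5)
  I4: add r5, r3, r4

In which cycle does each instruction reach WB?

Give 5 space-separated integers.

Answer: 5 6 7 8 11

Derivation:
I0 ld r5 <- r5: IF@1 ID@2 stall=0 (-) EX@3 MEM@4 WB@5
I1 add r1 <- r3,r4: IF@2 ID@3 stall=0 (-) EX@4 MEM@5 WB@6
I2 sub r3 <- r2,r2: IF@3 ID@4 stall=0 (-) EX@5 MEM@6 WB@7
I3 ld r3 <- r5: IF@4 ID@5 stall=0 (-) EX@6 MEM@7 WB@8
I4 add r5 <- r3,r4: IF@5 ID@6 stall=2 (RAW on I3.r3 (WB@8)) EX@9 MEM@10 WB@11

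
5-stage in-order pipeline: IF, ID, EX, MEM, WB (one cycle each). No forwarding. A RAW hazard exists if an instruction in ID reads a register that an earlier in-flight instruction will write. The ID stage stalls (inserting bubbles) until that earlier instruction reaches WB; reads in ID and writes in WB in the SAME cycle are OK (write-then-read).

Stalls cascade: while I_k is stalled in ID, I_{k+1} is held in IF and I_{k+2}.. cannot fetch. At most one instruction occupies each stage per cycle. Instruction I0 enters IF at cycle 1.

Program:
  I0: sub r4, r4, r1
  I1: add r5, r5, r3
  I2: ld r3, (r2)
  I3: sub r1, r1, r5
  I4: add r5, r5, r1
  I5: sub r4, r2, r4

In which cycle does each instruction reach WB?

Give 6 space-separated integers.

I0 sub r4 <- r4,r1: IF@1 ID@2 stall=0 (-) EX@3 MEM@4 WB@5
I1 add r5 <- r5,r3: IF@2 ID@3 stall=0 (-) EX@4 MEM@5 WB@6
I2 ld r3 <- r2: IF@3 ID@4 stall=0 (-) EX@5 MEM@6 WB@7
I3 sub r1 <- r1,r5: IF@4 ID@5 stall=1 (RAW on I1.r5 (WB@6)) EX@7 MEM@8 WB@9
I4 add r5 <- r5,r1: IF@5 ID@7 stall=2 (RAW on I3.r1 (WB@9)) EX@10 MEM@11 WB@12
I5 sub r4 <- r2,r4: IF@7 ID@10 stall=0 (-) EX@11 MEM@12 WB@13

Answer: 5 6 7 9 12 13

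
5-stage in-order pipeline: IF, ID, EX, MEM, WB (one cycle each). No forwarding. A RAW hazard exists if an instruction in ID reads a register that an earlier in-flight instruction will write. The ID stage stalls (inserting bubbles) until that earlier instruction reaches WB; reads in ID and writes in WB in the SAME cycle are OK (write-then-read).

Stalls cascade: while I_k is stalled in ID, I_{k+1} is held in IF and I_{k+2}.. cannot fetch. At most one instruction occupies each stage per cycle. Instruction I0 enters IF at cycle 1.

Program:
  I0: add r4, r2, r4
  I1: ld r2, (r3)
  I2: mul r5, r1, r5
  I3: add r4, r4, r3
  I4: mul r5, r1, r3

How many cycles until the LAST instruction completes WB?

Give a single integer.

Answer: 9

Derivation:
I0 add r4 <- r2,r4: IF@1 ID@2 stall=0 (-) EX@3 MEM@4 WB@5
I1 ld r2 <- r3: IF@2 ID@3 stall=0 (-) EX@4 MEM@5 WB@6
I2 mul r5 <- r1,r5: IF@3 ID@4 stall=0 (-) EX@5 MEM@6 WB@7
I3 add r4 <- r4,r3: IF@4 ID@5 stall=0 (-) EX@6 MEM@7 WB@8
I4 mul r5 <- r1,r3: IF@5 ID@6 stall=0 (-) EX@7 MEM@8 WB@9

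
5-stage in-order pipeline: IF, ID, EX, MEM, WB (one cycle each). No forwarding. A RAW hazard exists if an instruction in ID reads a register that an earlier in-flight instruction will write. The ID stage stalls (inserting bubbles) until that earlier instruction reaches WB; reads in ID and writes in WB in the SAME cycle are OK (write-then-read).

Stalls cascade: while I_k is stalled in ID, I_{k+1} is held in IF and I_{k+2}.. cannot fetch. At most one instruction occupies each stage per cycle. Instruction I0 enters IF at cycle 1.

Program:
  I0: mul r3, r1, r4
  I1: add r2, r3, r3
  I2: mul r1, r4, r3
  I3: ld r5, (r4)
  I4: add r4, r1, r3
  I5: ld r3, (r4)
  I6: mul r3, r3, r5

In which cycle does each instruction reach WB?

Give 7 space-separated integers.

I0 mul r3 <- r1,r4: IF@1 ID@2 stall=0 (-) EX@3 MEM@4 WB@5
I1 add r2 <- r3,r3: IF@2 ID@3 stall=2 (RAW on I0.r3 (WB@5)) EX@6 MEM@7 WB@8
I2 mul r1 <- r4,r3: IF@3 ID@6 stall=0 (-) EX@7 MEM@8 WB@9
I3 ld r5 <- r4: IF@6 ID@7 stall=0 (-) EX@8 MEM@9 WB@10
I4 add r4 <- r1,r3: IF@7 ID@8 stall=1 (RAW on I2.r1 (WB@9)) EX@10 MEM@11 WB@12
I5 ld r3 <- r4: IF@8 ID@10 stall=2 (RAW on I4.r4 (WB@12)) EX@13 MEM@14 WB@15
I6 mul r3 <- r3,r5: IF@10 ID@13 stall=2 (RAW on I5.r3 (WB@15)) EX@16 MEM@17 WB@18

Answer: 5 8 9 10 12 15 18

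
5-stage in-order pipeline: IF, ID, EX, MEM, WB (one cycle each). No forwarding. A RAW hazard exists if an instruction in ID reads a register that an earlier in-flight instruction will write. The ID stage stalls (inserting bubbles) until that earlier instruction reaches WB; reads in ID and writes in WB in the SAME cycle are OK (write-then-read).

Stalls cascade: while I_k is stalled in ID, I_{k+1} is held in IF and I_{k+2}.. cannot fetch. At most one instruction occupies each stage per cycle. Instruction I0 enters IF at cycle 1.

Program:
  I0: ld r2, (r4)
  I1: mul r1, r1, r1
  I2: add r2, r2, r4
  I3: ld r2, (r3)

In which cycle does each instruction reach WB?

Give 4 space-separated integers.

Answer: 5 6 8 9

Derivation:
I0 ld r2 <- r4: IF@1 ID@2 stall=0 (-) EX@3 MEM@4 WB@5
I1 mul r1 <- r1,r1: IF@2 ID@3 stall=0 (-) EX@4 MEM@5 WB@6
I2 add r2 <- r2,r4: IF@3 ID@4 stall=1 (RAW on I0.r2 (WB@5)) EX@6 MEM@7 WB@8
I3 ld r2 <- r3: IF@4 ID@6 stall=0 (-) EX@7 MEM@8 WB@9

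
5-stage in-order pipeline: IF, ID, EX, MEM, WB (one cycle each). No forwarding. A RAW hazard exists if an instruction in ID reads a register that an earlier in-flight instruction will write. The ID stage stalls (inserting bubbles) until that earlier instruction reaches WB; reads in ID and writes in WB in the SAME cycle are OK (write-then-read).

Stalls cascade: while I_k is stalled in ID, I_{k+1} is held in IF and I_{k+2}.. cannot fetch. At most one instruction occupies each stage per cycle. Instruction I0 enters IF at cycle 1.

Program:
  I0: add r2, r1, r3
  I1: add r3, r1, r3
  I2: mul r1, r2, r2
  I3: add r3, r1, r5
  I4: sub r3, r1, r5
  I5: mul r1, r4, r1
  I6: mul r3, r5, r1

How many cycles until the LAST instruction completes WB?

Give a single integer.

Answer: 16

Derivation:
I0 add r2 <- r1,r3: IF@1 ID@2 stall=0 (-) EX@3 MEM@4 WB@5
I1 add r3 <- r1,r3: IF@2 ID@3 stall=0 (-) EX@4 MEM@5 WB@6
I2 mul r1 <- r2,r2: IF@3 ID@4 stall=1 (RAW on I0.r2 (WB@5)) EX@6 MEM@7 WB@8
I3 add r3 <- r1,r5: IF@4 ID@6 stall=2 (RAW on I2.r1 (WB@8)) EX@9 MEM@10 WB@11
I4 sub r3 <- r1,r5: IF@6 ID@9 stall=0 (-) EX@10 MEM@11 WB@12
I5 mul r1 <- r4,r1: IF@9 ID@10 stall=0 (-) EX@11 MEM@12 WB@13
I6 mul r3 <- r5,r1: IF@10 ID@11 stall=2 (RAW on I5.r1 (WB@13)) EX@14 MEM@15 WB@16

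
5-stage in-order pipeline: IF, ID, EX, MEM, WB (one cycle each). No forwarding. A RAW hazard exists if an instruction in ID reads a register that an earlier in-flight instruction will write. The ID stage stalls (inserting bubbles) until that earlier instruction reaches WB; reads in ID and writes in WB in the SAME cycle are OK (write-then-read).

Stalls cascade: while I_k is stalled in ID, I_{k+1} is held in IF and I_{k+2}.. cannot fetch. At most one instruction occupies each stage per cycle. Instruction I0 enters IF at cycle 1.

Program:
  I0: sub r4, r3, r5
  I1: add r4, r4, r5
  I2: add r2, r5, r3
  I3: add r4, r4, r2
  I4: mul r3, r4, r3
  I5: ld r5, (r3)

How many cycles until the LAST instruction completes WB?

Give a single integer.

I0 sub r4 <- r3,r5: IF@1 ID@2 stall=0 (-) EX@3 MEM@4 WB@5
I1 add r4 <- r4,r5: IF@2 ID@3 stall=2 (RAW on I0.r4 (WB@5)) EX@6 MEM@7 WB@8
I2 add r2 <- r5,r3: IF@3 ID@6 stall=0 (-) EX@7 MEM@8 WB@9
I3 add r4 <- r4,r2: IF@6 ID@7 stall=2 (RAW on I2.r2 (WB@9)) EX@10 MEM@11 WB@12
I4 mul r3 <- r4,r3: IF@7 ID@10 stall=2 (RAW on I3.r4 (WB@12)) EX@13 MEM@14 WB@15
I5 ld r5 <- r3: IF@10 ID@13 stall=2 (RAW on I4.r3 (WB@15)) EX@16 MEM@17 WB@18

Answer: 18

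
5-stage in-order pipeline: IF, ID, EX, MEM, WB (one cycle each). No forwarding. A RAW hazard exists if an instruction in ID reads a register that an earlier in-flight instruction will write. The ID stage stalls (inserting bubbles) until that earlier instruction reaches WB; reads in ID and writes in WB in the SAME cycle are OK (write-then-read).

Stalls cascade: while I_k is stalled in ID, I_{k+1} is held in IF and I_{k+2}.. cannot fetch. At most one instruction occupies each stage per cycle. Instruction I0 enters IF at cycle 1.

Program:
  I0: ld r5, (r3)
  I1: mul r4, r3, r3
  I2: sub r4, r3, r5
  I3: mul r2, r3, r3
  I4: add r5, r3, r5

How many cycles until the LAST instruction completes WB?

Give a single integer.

I0 ld r5 <- r3: IF@1 ID@2 stall=0 (-) EX@3 MEM@4 WB@5
I1 mul r4 <- r3,r3: IF@2 ID@3 stall=0 (-) EX@4 MEM@5 WB@6
I2 sub r4 <- r3,r5: IF@3 ID@4 stall=1 (RAW on I0.r5 (WB@5)) EX@6 MEM@7 WB@8
I3 mul r2 <- r3,r3: IF@4 ID@6 stall=0 (-) EX@7 MEM@8 WB@9
I4 add r5 <- r3,r5: IF@6 ID@7 stall=0 (-) EX@8 MEM@9 WB@10

Answer: 10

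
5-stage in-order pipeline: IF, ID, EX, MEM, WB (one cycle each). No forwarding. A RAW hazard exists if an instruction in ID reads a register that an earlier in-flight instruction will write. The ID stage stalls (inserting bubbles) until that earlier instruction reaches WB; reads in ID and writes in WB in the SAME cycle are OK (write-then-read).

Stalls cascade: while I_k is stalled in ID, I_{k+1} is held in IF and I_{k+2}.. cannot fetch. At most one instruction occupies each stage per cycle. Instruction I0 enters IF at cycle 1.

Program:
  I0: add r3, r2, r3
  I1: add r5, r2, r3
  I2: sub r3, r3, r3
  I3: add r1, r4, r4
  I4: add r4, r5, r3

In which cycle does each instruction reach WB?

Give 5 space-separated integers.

Answer: 5 8 9 10 12

Derivation:
I0 add r3 <- r2,r3: IF@1 ID@2 stall=0 (-) EX@3 MEM@4 WB@5
I1 add r5 <- r2,r3: IF@2 ID@3 stall=2 (RAW on I0.r3 (WB@5)) EX@6 MEM@7 WB@8
I2 sub r3 <- r3,r3: IF@3 ID@6 stall=0 (-) EX@7 MEM@8 WB@9
I3 add r1 <- r4,r4: IF@6 ID@7 stall=0 (-) EX@8 MEM@9 WB@10
I4 add r4 <- r5,r3: IF@7 ID@8 stall=1 (RAW on I2.r3 (WB@9)) EX@10 MEM@11 WB@12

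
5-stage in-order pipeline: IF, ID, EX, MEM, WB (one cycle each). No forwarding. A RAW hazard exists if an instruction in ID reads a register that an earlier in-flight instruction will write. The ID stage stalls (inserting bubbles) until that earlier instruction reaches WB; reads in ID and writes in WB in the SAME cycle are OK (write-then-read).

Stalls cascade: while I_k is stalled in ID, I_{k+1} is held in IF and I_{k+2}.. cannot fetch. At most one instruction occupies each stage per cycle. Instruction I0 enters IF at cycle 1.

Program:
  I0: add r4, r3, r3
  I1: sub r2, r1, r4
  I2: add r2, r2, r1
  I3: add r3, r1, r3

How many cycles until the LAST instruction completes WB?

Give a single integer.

Answer: 12

Derivation:
I0 add r4 <- r3,r3: IF@1 ID@2 stall=0 (-) EX@3 MEM@4 WB@5
I1 sub r2 <- r1,r4: IF@2 ID@3 stall=2 (RAW on I0.r4 (WB@5)) EX@6 MEM@7 WB@8
I2 add r2 <- r2,r1: IF@3 ID@6 stall=2 (RAW on I1.r2 (WB@8)) EX@9 MEM@10 WB@11
I3 add r3 <- r1,r3: IF@6 ID@9 stall=0 (-) EX@10 MEM@11 WB@12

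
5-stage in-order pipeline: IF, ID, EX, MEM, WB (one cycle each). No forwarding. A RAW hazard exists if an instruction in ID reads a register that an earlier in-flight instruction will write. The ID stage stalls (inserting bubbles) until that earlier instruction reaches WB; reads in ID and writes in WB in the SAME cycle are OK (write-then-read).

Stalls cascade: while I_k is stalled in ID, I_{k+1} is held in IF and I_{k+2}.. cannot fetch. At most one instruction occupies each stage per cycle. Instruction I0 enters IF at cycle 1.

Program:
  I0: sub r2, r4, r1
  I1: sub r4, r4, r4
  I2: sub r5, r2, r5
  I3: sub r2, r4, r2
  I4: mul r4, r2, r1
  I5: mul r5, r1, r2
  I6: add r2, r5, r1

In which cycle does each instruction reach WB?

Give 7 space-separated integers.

Answer: 5 6 8 9 12 13 16

Derivation:
I0 sub r2 <- r4,r1: IF@1 ID@2 stall=0 (-) EX@3 MEM@4 WB@5
I1 sub r4 <- r4,r4: IF@2 ID@3 stall=0 (-) EX@4 MEM@5 WB@6
I2 sub r5 <- r2,r5: IF@3 ID@4 stall=1 (RAW on I0.r2 (WB@5)) EX@6 MEM@7 WB@8
I3 sub r2 <- r4,r2: IF@4 ID@6 stall=0 (-) EX@7 MEM@8 WB@9
I4 mul r4 <- r2,r1: IF@6 ID@7 stall=2 (RAW on I3.r2 (WB@9)) EX@10 MEM@11 WB@12
I5 mul r5 <- r1,r2: IF@7 ID@10 stall=0 (-) EX@11 MEM@12 WB@13
I6 add r2 <- r5,r1: IF@10 ID@11 stall=2 (RAW on I5.r5 (WB@13)) EX@14 MEM@15 WB@16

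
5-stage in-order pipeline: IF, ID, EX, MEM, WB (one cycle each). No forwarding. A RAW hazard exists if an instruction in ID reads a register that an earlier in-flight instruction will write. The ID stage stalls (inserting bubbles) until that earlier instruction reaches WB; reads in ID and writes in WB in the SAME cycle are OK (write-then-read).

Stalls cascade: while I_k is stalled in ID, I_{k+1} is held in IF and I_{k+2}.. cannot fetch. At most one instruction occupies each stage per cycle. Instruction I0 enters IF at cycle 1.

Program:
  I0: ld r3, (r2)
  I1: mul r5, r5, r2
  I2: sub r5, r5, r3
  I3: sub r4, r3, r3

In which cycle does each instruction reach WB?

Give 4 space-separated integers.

Answer: 5 6 9 10

Derivation:
I0 ld r3 <- r2: IF@1 ID@2 stall=0 (-) EX@3 MEM@4 WB@5
I1 mul r5 <- r5,r2: IF@2 ID@3 stall=0 (-) EX@4 MEM@5 WB@6
I2 sub r5 <- r5,r3: IF@3 ID@4 stall=2 (RAW on I1.r5 (WB@6)) EX@7 MEM@8 WB@9
I3 sub r4 <- r3,r3: IF@4 ID@7 stall=0 (-) EX@8 MEM@9 WB@10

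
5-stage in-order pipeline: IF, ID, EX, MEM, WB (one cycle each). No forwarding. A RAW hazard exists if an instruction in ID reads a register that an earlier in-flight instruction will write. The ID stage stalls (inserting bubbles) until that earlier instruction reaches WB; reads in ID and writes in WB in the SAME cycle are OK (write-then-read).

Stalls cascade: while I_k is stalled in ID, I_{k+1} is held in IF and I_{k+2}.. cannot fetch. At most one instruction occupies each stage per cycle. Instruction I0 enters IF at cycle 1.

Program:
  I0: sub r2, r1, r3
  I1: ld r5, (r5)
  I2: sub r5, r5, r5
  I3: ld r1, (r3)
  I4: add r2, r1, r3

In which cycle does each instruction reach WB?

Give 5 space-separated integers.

I0 sub r2 <- r1,r3: IF@1 ID@2 stall=0 (-) EX@3 MEM@4 WB@5
I1 ld r5 <- r5: IF@2 ID@3 stall=0 (-) EX@4 MEM@5 WB@6
I2 sub r5 <- r5,r5: IF@3 ID@4 stall=2 (RAW on I1.r5 (WB@6)) EX@7 MEM@8 WB@9
I3 ld r1 <- r3: IF@4 ID@7 stall=0 (-) EX@8 MEM@9 WB@10
I4 add r2 <- r1,r3: IF@7 ID@8 stall=2 (RAW on I3.r1 (WB@10)) EX@11 MEM@12 WB@13

Answer: 5 6 9 10 13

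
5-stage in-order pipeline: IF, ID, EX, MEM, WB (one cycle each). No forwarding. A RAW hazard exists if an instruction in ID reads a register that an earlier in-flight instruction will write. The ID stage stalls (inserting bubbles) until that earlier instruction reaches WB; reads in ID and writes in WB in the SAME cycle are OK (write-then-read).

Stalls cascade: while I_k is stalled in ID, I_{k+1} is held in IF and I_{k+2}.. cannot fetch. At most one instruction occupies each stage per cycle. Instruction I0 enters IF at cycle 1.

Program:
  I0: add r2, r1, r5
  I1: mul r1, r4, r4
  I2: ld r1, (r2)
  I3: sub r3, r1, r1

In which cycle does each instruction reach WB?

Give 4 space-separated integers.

Answer: 5 6 8 11

Derivation:
I0 add r2 <- r1,r5: IF@1 ID@2 stall=0 (-) EX@3 MEM@4 WB@5
I1 mul r1 <- r4,r4: IF@2 ID@3 stall=0 (-) EX@4 MEM@5 WB@6
I2 ld r1 <- r2: IF@3 ID@4 stall=1 (RAW on I0.r2 (WB@5)) EX@6 MEM@7 WB@8
I3 sub r3 <- r1,r1: IF@4 ID@6 stall=2 (RAW on I2.r1 (WB@8)) EX@9 MEM@10 WB@11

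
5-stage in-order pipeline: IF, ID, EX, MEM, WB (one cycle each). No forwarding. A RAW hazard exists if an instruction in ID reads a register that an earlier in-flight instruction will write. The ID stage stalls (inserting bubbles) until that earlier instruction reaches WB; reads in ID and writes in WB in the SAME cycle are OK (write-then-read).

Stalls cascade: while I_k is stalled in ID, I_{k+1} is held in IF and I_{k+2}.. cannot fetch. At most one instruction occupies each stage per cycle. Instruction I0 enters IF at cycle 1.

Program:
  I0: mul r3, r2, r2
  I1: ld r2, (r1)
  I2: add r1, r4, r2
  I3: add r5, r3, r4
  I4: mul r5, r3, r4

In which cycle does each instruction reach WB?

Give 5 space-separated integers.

Answer: 5 6 9 10 11

Derivation:
I0 mul r3 <- r2,r2: IF@1 ID@2 stall=0 (-) EX@3 MEM@4 WB@5
I1 ld r2 <- r1: IF@2 ID@3 stall=0 (-) EX@4 MEM@5 WB@6
I2 add r1 <- r4,r2: IF@3 ID@4 stall=2 (RAW on I1.r2 (WB@6)) EX@7 MEM@8 WB@9
I3 add r5 <- r3,r4: IF@4 ID@7 stall=0 (-) EX@8 MEM@9 WB@10
I4 mul r5 <- r3,r4: IF@7 ID@8 stall=0 (-) EX@9 MEM@10 WB@11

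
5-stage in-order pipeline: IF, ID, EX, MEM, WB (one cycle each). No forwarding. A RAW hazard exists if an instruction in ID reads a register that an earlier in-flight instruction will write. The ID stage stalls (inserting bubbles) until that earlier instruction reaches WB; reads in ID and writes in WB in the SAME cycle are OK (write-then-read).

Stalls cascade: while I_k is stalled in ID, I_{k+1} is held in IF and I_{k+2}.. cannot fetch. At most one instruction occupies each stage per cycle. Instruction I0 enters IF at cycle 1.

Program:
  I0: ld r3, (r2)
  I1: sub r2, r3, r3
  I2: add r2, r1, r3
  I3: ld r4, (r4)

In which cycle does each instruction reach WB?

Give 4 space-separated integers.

Answer: 5 8 9 10

Derivation:
I0 ld r3 <- r2: IF@1 ID@2 stall=0 (-) EX@3 MEM@4 WB@5
I1 sub r2 <- r3,r3: IF@2 ID@3 stall=2 (RAW on I0.r3 (WB@5)) EX@6 MEM@7 WB@8
I2 add r2 <- r1,r3: IF@3 ID@6 stall=0 (-) EX@7 MEM@8 WB@9
I3 ld r4 <- r4: IF@6 ID@7 stall=0 (-) EX@8 MEM@9 WB@10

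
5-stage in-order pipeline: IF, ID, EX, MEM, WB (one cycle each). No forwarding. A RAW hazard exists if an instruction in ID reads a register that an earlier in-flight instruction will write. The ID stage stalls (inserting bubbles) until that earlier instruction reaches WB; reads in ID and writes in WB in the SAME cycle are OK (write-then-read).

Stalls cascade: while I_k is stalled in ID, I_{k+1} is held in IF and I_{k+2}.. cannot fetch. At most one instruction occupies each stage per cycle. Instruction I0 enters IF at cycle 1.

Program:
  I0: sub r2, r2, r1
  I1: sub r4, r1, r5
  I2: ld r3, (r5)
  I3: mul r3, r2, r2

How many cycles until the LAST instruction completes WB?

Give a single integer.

Answer: 8

Derivation:
I0 sub r2 <- r2,r1: IF@1 ID@2 stall=0 (-) EX@3 MEM@4 WB@5
I1 sub r4 <- r1,r5: IF@2 ID@3 stall=0 (-) EX@4 MEM@5 WB@6
I2 ld r3 <- r5: IF@3 ID@4 stall=0 (-) EX@5 MEM@6 WB@7
I3 mul r3 <- r2,r2: IF@4 ID@5 stall=0 (-) EX@6 MEM@7 WB@8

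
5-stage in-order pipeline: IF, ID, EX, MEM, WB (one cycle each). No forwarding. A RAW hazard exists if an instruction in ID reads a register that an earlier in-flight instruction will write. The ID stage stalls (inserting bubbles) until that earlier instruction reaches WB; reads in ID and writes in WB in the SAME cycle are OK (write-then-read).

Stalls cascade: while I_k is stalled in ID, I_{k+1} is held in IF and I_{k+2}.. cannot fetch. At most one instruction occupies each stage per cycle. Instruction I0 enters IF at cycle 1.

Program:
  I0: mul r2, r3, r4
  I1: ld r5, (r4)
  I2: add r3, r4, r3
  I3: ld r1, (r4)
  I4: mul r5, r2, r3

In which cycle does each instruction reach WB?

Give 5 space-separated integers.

I0 mul r2 <- r3,r4: IF@1 ID@2 stall=0 (-) EX@3 MEM@4 WB@5
I1 ld r5 <- r4: IF@2 ID@3 stall=0 (-) EX@4 MEM@5 WB@6
I2 add r3 <- r4,r3: IF@3 ID@4 stall=0 (-) EX@5 MEM@6 WB@7
I3 ld r1 <- r4: IF@4 ID@5 stall=0 (-) EX@6 MEM@7 WB@8
I4 mul r5 <- r2,r3: IF@5 ID@6 stall=1 (RAW on I2.r3 (WB@7)) EX@8 MEM@9 WB@10

Answer: 5 6 7 8 10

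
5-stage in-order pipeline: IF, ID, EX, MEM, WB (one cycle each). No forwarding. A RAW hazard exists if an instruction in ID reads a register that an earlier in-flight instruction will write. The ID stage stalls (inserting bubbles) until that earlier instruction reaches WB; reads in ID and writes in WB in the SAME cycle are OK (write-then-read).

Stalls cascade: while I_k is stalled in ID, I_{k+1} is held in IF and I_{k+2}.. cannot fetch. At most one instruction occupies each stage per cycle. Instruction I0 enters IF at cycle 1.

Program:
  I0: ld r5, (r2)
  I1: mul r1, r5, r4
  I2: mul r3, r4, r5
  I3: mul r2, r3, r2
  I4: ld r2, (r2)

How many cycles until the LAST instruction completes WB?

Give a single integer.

I0 ld r5 <- r2: IF@1 ID@2 stall=0 (-) EX@3 MEM@4 WB@5
I1 mul r1 <- r5,r4: IF@2 ID@3 stall=2 (RAW on I0.r5 (WB@5)) EX@6 MEM@7 WB@8
I2 mul r3 <- r4,r5: IF@3 ID@6 stall=0 (-) EX@7 MEM@8 WB@9
I3 mul r2 <- r3,r2: IF@6 ID@7 stall=2 (RAW on I2.r3 (WB@9)) EX@10 MEM@11 WB@12
I4 ld r2 <- r2: IF@7 ID@10 stall=2 (RAW on I3.r2 (WB@12)) EX@13 MEM@14 WB@15

Answer: 15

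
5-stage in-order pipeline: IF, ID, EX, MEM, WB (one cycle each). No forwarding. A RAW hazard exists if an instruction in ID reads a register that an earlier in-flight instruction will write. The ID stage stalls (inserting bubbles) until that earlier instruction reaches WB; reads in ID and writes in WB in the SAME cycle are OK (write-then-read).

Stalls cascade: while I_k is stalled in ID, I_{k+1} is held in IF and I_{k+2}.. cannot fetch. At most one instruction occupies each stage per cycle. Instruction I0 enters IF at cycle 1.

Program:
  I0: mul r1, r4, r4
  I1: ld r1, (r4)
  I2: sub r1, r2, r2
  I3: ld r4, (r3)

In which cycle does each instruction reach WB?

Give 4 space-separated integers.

Answer: 5 6 7 8

Derivation:
I0 mul r1 <- r4,r4: IF@1 ID@2 stall=0 (-) EX@3 MEM@4 WB@5
I1 ld r1 <- r4: IF@2 ID@3 stall=0 (-) EX@4 MEM@5 WB@6
I2 sub r1 <- r2,r2: IF@3 ID@4 stall=0 (-) EX@5 MEM@6 WB@7
I3 ld r4 <- r3: IF@4 ID@5 stall=0 (-) EX@6 MEM@7 WB@8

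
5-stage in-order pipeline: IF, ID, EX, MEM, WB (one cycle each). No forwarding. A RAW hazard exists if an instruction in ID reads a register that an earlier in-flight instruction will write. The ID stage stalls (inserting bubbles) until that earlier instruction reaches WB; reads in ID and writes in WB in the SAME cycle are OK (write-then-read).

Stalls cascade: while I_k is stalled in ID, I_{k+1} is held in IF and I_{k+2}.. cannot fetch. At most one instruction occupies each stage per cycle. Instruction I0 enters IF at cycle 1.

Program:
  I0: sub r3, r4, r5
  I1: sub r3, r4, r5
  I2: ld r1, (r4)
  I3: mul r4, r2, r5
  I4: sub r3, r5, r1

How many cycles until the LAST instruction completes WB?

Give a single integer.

Answer: 10

Derivation:
I0 sub r3 <- r4,r5: IF@1 ID@2 stall=0 (-) EX@3 MEM@4 WB@5
I1 sub r3 <- r4,r5: IF@2 ID@3 stall=0 (-) EX@4 MEM@5 WB@6
I2 ld r1 <- r4: IF@3 ID@4 stall=0 (-) EX@5 MEM@6 WB@7
I3 mul r4 <- r2,r5: IF@4 ID@5 stall=0 (-) EX@6 MEM@7 WB@8
I4 sub r3 <- r5,r1: IF@5 ID@6 stall=1 (RAW on I2.r1 (WB@7)) EX@8 MEM@9 WB@10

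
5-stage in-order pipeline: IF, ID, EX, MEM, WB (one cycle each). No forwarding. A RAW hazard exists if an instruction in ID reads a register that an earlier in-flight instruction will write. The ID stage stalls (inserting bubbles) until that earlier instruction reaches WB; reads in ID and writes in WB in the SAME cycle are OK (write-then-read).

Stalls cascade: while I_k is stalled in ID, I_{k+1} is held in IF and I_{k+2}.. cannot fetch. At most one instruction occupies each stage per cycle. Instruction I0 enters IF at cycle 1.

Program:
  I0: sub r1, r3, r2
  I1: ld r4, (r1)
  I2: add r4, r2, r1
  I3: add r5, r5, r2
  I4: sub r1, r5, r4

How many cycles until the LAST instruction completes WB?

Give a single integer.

I0 sub r1 <- r3,r2: IF@1 ID@2 stall=0 (-) EX@3 MEM@4 WB@5
I1 ld r4 <- r1: IF@2 ID@3 stall=2 (RAW on I0.r1 (WB@5)) EX@6 MEM@7 WB@8
I2 add r4 <- r2,r1: IF@3 ID@6 stall=0 (-) EX@7 MEM@8 WB@9
I3 add r5 <- r5,r2: IF@6 ID@7 stall=0 (-) EX@8 MEM@9 WB@10
I4 sub r1 <- r5,r4: IF@7 ID@8 stall=2 (RAW on I3.r5 (WB@10)) EX@11 MEM@12 WB@13

Answer: 13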